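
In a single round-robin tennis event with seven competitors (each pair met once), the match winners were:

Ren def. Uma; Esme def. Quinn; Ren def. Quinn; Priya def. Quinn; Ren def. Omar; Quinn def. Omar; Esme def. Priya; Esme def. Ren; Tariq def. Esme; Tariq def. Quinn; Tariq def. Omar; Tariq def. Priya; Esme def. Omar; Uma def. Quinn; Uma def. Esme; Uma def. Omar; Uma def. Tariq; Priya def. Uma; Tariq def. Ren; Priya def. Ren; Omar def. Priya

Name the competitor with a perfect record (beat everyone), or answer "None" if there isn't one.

None

Highest win total is Tariq with 5 (out of 6 possible).
Tariq lost to Uma, so no competitor went undefeated.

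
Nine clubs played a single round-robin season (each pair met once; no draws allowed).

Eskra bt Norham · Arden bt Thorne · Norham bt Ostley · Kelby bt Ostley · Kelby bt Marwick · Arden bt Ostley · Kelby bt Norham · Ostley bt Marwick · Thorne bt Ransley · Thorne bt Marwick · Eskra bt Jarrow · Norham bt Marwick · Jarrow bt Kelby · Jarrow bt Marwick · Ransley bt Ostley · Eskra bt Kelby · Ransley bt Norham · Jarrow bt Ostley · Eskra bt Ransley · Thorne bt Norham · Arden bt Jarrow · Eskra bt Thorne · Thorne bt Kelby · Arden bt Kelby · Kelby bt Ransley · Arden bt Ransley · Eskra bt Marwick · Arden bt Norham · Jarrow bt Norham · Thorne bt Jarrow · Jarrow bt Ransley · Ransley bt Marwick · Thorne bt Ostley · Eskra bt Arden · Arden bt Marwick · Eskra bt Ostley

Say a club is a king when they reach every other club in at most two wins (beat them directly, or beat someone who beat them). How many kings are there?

1

Kelby cannot reach Thorne, Arden, Eskra, Jarrow in two steps.
Thorne cannot reach Arden, Eskra in two steps.
Ostley cannot reach Kelby, Thorne, Arden, Ransley, Eskra, Norham, Jarrow in two steps.
Arden cannot reach Eskra in two steps.
Ransley cannot reach Kelby, Thorne, Arden, Eskra, Jarrow in two steps.
Marwick cannot reach Kelby, Thorne, Ostley, Arden, Ransley, Eskra, Norham, Jarrow in two steps.
Eskra reaches everyone (king).
Norham cannot reach Kelby, Thorne, Arden, Ransley, Eskra, Jarrow in two steps.
Jarrow cannot reach Thorne, Arden, Eskra in two steps.
Kings: Eskra — 1.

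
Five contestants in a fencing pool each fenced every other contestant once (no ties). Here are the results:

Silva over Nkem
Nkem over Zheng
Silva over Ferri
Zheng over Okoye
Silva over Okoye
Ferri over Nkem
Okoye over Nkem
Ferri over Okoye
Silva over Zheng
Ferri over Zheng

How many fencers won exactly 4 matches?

1

Win totals: Silva 4, Zheng 1, Ferri 3, Nkem 1, Okoye 1.
Exactly 4: Silva — 1 fencer.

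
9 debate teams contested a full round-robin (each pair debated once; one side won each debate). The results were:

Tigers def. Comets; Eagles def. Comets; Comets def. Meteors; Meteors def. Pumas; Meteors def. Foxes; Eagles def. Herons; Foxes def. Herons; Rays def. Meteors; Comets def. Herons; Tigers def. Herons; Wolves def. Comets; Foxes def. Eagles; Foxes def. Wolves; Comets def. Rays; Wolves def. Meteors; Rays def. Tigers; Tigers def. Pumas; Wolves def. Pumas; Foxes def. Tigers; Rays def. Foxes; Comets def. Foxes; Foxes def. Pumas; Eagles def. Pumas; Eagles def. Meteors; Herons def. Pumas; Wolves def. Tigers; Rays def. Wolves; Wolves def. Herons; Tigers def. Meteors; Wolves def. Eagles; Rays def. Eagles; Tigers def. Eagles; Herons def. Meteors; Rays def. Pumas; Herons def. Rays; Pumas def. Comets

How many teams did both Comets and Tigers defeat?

Comets beat: Meteors, Herons, Foxes, Rays.
Tigers beat: Meteors, Pumas, Herons, Eagles, Comets.
Both beat: Meteors, Herons — 2.

2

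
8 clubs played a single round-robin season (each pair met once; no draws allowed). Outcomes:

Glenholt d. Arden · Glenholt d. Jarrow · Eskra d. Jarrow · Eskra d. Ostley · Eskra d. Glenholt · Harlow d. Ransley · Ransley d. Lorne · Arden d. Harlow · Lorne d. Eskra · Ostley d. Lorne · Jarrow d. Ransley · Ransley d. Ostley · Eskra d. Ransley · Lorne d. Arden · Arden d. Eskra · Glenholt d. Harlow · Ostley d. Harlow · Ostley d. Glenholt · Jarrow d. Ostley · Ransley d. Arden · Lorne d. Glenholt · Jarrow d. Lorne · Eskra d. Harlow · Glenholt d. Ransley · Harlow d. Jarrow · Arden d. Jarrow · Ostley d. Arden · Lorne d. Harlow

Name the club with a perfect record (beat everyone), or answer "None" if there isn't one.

Highest win total is Eskra with 5 (out of 7 possible).
Eskra lost to Arden, Lorne, so no club went undefeated.

None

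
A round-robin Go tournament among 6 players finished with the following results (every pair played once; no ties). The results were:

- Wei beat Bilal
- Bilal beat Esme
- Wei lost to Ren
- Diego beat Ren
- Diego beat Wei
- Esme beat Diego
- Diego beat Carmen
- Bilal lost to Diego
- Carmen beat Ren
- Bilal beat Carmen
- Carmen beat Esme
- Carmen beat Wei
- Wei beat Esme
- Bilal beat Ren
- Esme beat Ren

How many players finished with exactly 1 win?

1

Win totals: Esme 2, Diego 4, Ren 1, Bilal 3, Wei 2, Carmen 3.
Exactly 1: Ren — 1 player.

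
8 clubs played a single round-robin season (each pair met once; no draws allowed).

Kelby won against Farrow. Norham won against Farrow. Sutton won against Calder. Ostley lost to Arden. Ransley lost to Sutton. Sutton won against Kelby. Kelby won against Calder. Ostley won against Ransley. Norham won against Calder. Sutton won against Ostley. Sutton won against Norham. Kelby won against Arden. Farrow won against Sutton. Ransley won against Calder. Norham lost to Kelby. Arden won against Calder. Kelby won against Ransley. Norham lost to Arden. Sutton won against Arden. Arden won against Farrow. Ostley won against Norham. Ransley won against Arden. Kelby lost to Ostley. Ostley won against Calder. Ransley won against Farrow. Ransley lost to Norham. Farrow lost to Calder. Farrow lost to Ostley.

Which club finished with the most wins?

Sutton

Win totals: Ostley 5, Calder 1, Ransley 3, Norham 3, Kelby 5, Sutton 6, Arden 4, Farrow 1.
Sutton leads with 6 wins (next highest: 5).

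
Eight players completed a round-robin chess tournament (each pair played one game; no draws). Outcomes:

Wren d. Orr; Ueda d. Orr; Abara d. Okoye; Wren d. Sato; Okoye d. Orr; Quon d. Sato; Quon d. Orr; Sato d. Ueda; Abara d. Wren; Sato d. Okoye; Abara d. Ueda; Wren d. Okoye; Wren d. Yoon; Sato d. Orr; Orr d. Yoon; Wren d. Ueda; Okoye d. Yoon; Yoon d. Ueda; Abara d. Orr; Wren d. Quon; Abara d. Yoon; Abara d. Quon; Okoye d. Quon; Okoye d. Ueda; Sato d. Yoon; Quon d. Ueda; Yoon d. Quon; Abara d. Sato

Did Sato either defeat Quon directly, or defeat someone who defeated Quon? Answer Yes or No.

Sato did not beat Quon directly.
Sato beat Okoye, Orr, Ueda, Yoon. Of those, Okoye beat Quon.

Yes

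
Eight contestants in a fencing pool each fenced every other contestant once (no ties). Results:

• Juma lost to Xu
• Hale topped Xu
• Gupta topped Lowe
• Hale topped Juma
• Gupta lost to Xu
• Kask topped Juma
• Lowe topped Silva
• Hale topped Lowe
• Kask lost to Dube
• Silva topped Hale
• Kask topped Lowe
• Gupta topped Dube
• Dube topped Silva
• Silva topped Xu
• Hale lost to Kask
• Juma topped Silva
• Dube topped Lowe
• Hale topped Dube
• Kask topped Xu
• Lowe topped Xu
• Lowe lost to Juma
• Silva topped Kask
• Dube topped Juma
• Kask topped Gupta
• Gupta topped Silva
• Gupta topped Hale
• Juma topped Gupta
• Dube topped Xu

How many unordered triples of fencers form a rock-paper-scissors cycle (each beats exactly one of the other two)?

Win totals: Kask 5, Hale 4, Silva 3, Dube 5, Juma 3, Gupta 4, Lowe 2, Xu 2.
A fencer with w wins dominates both others in C(w,2) triples; summing gives 10 + 6 + 3 + 10 + 3 + 6 + 1 + 1 = 40 transitive triples.
Total triples C(8,3) = 56, so cyclic triples = 56 − 40 = 16.

16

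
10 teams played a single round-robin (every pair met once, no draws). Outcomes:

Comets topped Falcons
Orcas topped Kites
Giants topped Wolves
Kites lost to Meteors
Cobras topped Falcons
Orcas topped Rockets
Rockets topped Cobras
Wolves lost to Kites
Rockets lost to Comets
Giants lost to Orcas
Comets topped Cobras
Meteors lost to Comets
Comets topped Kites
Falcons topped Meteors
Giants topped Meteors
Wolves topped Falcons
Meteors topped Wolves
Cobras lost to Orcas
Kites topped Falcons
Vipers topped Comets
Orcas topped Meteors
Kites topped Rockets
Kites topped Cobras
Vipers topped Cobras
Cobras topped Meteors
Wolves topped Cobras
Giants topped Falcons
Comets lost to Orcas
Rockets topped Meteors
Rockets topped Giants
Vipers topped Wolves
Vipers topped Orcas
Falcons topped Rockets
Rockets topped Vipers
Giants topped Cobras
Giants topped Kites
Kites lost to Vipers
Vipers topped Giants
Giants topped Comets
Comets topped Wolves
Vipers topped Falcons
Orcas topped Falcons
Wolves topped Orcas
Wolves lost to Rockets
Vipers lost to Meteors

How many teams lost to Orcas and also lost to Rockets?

3

Orcas beat: Kites, Falcons, Rockets, Giants, Cobras, Comets, Meteors.
Rockets beat: Wolves, Giants, Vipers, Cobras, Meteors.
Both beat: Giants, Cobras, Meteors — 3.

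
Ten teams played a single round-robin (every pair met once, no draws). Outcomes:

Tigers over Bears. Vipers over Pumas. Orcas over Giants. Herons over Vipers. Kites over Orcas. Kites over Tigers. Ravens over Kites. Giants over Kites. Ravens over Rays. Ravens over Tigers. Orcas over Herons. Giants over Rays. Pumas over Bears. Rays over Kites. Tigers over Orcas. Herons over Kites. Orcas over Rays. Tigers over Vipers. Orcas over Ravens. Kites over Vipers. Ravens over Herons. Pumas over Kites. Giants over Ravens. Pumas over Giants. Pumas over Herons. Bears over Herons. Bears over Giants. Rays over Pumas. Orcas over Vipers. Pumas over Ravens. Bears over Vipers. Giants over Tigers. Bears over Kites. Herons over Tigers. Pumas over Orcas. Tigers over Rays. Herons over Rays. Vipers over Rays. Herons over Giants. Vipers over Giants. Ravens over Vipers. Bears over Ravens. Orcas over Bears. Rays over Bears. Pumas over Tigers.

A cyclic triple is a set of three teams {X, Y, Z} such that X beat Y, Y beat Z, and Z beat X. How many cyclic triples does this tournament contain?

Win totals: Kites 3, Giants 4, Orcas 6, Rays 3, Herons 5, Pumas 7, Bears 5, Vipers 3, Ravens 5, Tigers 4.
A team with w wins dominates both others in C(w,2) triples; summing gives 3 + 6 + 15 + 3 + 10 + 21 + 10 + 3 + 10 + 6 = 87 transitive triples.
Total triples C(10,3) = 120, so cyclic triples = 120 − 87 = 33.

33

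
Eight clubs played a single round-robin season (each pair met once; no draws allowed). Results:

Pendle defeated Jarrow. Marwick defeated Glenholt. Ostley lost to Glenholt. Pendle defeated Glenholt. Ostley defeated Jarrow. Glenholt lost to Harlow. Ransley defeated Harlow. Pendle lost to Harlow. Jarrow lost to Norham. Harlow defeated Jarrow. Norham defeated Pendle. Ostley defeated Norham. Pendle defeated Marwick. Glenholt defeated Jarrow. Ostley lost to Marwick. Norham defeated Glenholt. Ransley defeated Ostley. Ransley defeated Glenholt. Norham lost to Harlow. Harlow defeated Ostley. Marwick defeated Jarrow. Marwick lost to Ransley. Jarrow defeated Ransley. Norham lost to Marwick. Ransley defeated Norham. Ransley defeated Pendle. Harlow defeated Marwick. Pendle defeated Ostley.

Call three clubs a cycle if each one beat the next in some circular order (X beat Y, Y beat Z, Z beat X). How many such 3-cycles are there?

9

Win totals: Glenholt 2, Ostley 2, Pendle 4, Ransley 6, Harlow 6, Jarrow 1, Norham 3, Marwick 4.
A club with w wins dominates both others in C(w,2) triples; summing gives 1 + 1 + 6 + 15 + 15 + 0 + 3 + 6 = 47 transitive triples.
Total triples C(8,3) = 56, so cyclic triples = 56 − 47 = 9.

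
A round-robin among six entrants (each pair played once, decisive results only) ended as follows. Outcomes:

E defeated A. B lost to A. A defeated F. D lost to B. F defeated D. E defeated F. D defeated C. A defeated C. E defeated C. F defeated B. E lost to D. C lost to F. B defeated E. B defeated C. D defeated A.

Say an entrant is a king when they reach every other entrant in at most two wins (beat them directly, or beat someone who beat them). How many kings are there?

5

A reaches everyone (king).
B reaches everyone (king).
C cannot reach A, B, D, E, F in two steps.
D reaches everyone (king).
E reaches everyone (king).
F reaches everyone (king).
Kings: A, B, D, E, F — 5.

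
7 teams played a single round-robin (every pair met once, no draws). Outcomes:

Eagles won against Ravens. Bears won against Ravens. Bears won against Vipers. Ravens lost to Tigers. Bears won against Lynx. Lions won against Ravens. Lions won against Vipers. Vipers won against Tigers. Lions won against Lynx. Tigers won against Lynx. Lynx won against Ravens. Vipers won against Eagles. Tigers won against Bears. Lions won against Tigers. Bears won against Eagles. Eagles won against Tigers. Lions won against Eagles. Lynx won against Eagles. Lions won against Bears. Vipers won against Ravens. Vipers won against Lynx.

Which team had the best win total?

Lions

Win totals: Tigers 3, Lions 6, Eagles 2, Ravens 0, Lynx 2, Vipers 4, Bears 4.
Lions leads with 6 wins (next highest: 4).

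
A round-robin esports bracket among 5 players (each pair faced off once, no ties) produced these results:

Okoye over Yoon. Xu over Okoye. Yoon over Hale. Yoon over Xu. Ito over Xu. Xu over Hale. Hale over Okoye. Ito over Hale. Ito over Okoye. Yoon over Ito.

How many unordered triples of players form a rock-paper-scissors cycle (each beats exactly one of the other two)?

Of the C(5,3) = 10 triples, the cyclic ones are: {Xu, Yoon, Okoye}; {Yoon, Okoye, Hale}; {Yoon, Okoye, Ito}.
That is 3.

3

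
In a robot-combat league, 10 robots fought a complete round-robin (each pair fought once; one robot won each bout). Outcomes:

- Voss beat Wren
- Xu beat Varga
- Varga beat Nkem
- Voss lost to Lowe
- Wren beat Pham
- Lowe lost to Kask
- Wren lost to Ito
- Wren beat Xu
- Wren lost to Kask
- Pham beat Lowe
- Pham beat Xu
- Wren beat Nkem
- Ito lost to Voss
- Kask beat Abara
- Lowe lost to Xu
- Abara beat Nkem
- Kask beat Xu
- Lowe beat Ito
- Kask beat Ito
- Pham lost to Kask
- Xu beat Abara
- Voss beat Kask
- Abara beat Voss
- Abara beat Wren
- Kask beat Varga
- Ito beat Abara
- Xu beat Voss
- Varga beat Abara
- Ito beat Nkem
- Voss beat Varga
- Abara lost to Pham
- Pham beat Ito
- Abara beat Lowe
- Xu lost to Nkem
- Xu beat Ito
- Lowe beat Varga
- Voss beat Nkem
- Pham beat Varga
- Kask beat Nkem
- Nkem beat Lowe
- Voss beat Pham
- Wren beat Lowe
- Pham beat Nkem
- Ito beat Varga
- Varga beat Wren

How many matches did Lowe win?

3

Lowe's results: beat Ito, Voss, Varga; lost to Xu, Abara, Kask, Wren, Pham, Nkem.
That is 3 wins.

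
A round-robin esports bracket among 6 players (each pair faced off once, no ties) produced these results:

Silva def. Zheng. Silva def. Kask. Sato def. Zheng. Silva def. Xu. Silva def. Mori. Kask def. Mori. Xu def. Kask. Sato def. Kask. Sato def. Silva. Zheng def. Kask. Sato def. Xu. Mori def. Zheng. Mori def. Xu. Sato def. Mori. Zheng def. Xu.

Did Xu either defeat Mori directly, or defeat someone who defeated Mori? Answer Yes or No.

Yes

Xu did not beat Mori directly.
Xu beat Kask. Of those, Kask beat Mori.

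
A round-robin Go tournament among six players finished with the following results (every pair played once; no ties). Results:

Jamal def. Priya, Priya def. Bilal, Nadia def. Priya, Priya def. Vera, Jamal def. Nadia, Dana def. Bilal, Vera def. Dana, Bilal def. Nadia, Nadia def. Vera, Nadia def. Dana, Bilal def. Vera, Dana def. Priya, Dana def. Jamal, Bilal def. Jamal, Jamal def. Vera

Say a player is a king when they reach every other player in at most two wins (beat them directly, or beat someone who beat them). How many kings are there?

Priya reaches everyone (king).
Dana reaches everyone (king).
Jamal reaches everyone (king).
Bilal reaches everyone (king).
Vera cannot reach Nadia in two steps.
Nadia reaches everyone (king).
Kings: Priya, Dana, Jamal, Bilal, Nadia — 5.

5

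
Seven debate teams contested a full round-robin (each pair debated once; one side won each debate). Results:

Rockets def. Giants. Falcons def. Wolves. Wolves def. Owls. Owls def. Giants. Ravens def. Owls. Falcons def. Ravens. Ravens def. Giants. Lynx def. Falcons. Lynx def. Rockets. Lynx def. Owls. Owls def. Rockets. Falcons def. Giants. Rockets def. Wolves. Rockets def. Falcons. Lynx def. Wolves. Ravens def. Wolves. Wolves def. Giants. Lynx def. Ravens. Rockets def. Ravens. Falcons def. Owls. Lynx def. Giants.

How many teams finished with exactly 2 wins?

Win totals: Giants 0, Wolves 2, Lynx 6, Owls 2, Ravens 3, Rockets 4, Falcons 4.
Exactly 2: Wolves, Owls — 2 teams.

2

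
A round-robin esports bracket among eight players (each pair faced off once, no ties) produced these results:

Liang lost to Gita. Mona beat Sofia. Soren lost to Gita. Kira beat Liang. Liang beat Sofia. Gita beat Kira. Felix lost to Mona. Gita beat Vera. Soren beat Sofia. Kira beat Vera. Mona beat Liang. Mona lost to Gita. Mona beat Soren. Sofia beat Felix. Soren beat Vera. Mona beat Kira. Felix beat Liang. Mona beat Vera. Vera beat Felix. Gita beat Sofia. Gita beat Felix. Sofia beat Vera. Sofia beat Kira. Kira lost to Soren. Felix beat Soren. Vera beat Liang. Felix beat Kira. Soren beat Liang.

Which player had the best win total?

Win totals: Mona 6, Soren 4, Vera 2, Kira 2, Felix 3, Liang 1, Gita 7, Sofia 3.
Gita leads with 7 wins (next highest: 6).

Gita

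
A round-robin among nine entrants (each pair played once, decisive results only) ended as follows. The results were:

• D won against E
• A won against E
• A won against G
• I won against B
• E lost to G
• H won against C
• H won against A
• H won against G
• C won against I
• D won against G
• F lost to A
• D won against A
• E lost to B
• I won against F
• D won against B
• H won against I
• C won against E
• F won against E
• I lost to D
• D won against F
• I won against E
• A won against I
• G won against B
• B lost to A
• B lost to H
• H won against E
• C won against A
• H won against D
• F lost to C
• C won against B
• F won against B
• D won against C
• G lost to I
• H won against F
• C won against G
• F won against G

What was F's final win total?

3

F's results: beat B, E, G; lost to A, C, D, H, I.
That is 3 wins.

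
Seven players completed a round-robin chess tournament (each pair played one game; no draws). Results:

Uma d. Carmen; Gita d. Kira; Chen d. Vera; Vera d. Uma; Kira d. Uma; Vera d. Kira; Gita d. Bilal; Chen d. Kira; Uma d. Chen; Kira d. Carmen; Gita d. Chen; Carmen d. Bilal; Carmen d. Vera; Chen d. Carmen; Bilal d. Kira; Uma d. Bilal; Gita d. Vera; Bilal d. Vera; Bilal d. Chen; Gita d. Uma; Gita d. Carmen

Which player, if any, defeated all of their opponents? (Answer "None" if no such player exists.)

Gita has 6 wins out of 6 opponents — a perfect record.

Gita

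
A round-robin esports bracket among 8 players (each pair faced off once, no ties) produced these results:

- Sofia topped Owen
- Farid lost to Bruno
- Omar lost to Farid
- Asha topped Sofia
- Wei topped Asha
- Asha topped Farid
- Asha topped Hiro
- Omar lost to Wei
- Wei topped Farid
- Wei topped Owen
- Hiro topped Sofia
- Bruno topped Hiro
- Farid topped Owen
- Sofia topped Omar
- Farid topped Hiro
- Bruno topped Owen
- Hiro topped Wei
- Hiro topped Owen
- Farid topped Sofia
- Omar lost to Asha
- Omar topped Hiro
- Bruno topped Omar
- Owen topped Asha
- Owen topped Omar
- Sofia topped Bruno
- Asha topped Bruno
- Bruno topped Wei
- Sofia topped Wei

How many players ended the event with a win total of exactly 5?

2

Win totals: Bruno 5, Sofia 4, Owen 2, Asha 5, Farid 4, Hiro 3, Wei 4, Omar 1.
Exactly 5: Bruno, Asha — 2 players.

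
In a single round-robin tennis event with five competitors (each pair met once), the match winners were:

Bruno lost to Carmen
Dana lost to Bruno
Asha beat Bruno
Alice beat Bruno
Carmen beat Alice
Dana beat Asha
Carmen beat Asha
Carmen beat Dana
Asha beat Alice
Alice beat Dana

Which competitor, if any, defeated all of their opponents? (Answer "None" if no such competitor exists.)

Carmen has 4 wins out of 4 opponents — a perfect record.

Carmen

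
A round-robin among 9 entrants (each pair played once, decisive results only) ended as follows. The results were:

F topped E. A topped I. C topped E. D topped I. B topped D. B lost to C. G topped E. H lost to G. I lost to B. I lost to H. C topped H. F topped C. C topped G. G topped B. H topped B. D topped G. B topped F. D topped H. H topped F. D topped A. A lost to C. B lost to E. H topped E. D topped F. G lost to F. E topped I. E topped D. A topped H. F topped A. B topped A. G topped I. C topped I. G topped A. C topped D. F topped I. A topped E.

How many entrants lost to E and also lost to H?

E beat: B, D, I.
H beat: B, E, F, I.
Both beat: B, I — 2.

2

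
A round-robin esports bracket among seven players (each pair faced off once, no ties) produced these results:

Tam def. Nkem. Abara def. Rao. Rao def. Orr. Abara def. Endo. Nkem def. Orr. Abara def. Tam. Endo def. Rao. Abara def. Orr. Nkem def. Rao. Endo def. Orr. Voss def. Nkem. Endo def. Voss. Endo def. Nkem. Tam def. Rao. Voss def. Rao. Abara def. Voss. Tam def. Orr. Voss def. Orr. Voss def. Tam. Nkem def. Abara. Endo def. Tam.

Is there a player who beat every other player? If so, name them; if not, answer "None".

None

Highest win total is Endo with 5 (out of 6 possible).
Endo lost to Abara, so no player went undefeated.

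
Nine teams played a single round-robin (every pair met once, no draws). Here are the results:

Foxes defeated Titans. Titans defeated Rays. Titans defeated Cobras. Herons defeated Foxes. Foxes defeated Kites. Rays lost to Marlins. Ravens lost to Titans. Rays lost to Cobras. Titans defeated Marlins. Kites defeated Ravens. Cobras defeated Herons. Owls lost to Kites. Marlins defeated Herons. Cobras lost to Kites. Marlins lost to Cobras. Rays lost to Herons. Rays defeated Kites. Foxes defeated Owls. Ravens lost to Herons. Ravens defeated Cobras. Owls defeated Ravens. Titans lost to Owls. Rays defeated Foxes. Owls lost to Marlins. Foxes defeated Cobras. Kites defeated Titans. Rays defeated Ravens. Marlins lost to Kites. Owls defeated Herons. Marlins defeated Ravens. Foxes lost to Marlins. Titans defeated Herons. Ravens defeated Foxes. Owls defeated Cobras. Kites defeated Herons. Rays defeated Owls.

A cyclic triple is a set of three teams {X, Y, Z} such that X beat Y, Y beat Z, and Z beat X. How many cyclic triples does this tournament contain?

24

Win totals: Foxes 4, Ravens 2, Titans 5, Marlins 5, Herons 3, Rays 4, Cobras 3, Kites 6, Owls 4.
A team with w wins dominates both others in C(w,2) triples; summing gives 6 + 1 + 10 + 10 + 3 + 6 + 3 + 15 + 6 = 60 transitive triples.
Total triples C(9,3) = 84, so cyclic triples = 84 − 60 = 24.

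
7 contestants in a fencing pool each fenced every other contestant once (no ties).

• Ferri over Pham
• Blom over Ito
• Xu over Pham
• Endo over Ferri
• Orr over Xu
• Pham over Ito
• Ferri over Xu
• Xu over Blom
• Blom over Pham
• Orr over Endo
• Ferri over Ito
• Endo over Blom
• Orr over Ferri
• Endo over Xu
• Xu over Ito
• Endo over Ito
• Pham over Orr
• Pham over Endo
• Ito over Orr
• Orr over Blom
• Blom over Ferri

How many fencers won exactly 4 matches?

2

Win totals: Orr 4, Blom 3, Xu 3, Ito 1, Pham 3, Ferri 3, Endo 4.
Exactly 4: Orr, Endo — 2 fencers.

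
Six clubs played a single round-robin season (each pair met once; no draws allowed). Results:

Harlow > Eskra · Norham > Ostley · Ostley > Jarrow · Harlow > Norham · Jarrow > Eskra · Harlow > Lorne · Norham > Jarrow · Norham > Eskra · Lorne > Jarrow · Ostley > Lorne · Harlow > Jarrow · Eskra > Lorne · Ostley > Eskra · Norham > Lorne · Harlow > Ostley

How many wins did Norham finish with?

Norham's results: beat Lorne, Eskra, Ostley, Jarrow; lost to Harlow.
That is 4 wins.

4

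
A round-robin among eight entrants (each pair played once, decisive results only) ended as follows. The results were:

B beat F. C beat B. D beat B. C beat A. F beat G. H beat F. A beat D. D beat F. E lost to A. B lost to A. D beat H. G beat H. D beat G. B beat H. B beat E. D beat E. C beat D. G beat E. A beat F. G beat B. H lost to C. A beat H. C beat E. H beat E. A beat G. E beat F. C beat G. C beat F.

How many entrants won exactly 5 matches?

1

Win totals: A 6, B 3, C 7, D 5, E 1, F 1, G 3, H 2.
Exactly 5: D — 1 entrant.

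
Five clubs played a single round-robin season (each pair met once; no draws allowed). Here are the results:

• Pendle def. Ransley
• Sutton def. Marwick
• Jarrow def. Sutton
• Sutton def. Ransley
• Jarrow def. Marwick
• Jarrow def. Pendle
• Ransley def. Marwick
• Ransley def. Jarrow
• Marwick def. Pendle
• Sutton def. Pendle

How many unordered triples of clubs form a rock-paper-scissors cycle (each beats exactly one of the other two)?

3

Win totals: Marwick 1, Jarrow 3, Pendle 1, Ransley 2, Sutton 3.
A club with w wins dominates both others in C(w,2) triples; summing gives 0 + 3 + 0 + 1 + 3 = 7 transitive triples.
Total triples C(5,3) = 10, so cyclic triples = 10 − 7 = 3.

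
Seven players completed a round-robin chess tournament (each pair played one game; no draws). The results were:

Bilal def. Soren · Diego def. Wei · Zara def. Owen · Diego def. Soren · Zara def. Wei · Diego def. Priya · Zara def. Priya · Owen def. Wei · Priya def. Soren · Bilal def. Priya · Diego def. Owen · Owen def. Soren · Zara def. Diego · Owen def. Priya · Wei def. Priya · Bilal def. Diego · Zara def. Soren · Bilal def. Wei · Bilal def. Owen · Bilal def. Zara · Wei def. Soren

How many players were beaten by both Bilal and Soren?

Bilal beat: Diego, Priya, Soren, Wei, Owen, Zara.
Soren beat: no one.
No one was beaten by both.

0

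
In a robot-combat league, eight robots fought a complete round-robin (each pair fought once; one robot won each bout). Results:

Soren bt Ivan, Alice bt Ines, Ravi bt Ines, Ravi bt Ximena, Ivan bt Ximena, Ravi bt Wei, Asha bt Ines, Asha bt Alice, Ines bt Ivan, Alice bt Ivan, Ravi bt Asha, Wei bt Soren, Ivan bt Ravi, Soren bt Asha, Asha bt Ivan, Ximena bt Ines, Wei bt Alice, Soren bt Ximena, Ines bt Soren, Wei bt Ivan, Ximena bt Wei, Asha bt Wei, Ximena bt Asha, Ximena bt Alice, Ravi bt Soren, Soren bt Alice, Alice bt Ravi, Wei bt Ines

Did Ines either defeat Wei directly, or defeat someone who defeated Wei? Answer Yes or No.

No

Ines did not beat Wei directly.
Ines beat Ivan, Soren, but each of them lost to Wei. No two-step path.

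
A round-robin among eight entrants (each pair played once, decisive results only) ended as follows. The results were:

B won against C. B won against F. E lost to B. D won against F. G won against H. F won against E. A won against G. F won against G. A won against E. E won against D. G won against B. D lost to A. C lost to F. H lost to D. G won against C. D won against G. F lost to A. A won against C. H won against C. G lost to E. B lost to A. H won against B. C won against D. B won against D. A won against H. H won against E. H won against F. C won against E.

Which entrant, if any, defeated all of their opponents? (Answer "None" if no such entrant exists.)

A

A has 7 wins out of 7 opponents — a perfect record.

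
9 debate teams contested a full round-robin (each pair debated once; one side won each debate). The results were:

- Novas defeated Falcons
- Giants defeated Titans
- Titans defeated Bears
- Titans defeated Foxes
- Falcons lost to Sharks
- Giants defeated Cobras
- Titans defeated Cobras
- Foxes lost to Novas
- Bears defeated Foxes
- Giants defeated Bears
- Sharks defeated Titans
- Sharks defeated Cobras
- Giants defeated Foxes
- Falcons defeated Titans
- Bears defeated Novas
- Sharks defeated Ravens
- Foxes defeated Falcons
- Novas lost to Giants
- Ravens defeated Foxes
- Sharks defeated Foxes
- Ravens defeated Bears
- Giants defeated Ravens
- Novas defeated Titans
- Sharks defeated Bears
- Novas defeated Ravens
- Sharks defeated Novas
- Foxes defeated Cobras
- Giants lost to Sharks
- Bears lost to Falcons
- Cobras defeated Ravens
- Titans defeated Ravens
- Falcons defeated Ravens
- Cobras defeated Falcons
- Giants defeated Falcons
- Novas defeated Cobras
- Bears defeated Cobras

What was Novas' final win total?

5

Novas' results: beat Titans, Foxes, Ravens, Cobras, Falcons; lost to Bears, Sharks, Giants.
That is 5 wins.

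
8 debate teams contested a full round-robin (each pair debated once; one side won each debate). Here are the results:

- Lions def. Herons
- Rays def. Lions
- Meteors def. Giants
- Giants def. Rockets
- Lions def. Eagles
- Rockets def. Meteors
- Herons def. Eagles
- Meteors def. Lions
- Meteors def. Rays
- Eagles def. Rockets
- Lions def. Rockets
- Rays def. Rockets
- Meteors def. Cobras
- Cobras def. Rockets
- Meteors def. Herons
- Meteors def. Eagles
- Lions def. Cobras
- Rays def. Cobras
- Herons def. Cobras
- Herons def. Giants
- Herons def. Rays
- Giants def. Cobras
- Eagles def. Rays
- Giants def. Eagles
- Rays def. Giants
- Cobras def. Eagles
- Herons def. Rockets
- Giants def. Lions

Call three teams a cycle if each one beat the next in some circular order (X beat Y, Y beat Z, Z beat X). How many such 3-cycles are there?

Win totals: Giants 4, Rays 4, Rockets 1, Cobras 2, Lions 4, Eagles 2, Herons 5, Meteors 6.
A team with w wins dominates both others in C(w,2) triples; summing gives 6 + 6 + 0 + 1 + 6 + 1 + 10 + 15 = 45 transitive triples.
Total triples C(8,3) = 56, so cyclic triples = 56 − 45 = 11.

11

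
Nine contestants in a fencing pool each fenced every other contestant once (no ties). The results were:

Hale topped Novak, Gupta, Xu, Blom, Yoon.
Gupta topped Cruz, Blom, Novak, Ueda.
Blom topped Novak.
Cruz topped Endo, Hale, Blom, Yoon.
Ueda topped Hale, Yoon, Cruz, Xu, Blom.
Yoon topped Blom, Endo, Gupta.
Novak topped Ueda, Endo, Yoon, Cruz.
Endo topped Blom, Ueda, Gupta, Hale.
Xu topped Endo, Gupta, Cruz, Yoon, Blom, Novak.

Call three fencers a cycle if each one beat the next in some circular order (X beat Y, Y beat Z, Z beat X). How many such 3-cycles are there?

Win totals: Ueda 5, Endo 4, Novak 4, Blom 1, Gupta 4, Cruz 4, Hale 5, Xu 6, Yoon 3.
A fencer with w wins dominates both others in C(w,2) triples; summing gives 10 + 6 + 6 + 0 + 6 + 6 + 10 + 15 + 3 = 62 transitive triples.
Total triples C(9,3) = 84, so cyclic triples = 84 − 62 = 22.

22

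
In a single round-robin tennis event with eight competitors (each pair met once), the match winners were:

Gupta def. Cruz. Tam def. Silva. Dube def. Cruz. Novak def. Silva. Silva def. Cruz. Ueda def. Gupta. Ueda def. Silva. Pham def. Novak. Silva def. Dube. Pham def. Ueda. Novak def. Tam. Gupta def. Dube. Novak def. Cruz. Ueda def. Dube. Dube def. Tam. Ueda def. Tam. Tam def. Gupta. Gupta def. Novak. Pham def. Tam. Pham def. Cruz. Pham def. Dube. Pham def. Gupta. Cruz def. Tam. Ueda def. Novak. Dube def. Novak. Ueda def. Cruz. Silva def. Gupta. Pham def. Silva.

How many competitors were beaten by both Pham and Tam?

2

Pham beat: Ueda, Novak, Silva, Cruz, Gupta, Tam, Dube.
Tam beat: Silva, Gupta.
Both beat: Silva, Gupta — 2.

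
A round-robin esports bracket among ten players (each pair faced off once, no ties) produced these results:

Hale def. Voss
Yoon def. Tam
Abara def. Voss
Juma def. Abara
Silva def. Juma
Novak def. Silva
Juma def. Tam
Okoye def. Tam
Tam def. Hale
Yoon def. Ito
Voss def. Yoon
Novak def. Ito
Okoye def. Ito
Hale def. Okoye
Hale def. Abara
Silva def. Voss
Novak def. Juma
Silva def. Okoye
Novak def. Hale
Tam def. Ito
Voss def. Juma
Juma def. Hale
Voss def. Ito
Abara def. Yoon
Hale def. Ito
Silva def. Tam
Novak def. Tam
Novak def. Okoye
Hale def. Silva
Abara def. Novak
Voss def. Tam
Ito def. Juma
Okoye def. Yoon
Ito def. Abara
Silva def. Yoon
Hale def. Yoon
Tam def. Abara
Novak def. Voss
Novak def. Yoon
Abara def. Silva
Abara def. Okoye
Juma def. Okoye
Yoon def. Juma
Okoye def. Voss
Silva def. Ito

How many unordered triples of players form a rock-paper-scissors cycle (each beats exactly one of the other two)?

Win totals: Juma 4, Okoye 4, Silva 6, Hale 6, Abara 5, Ito 2, Novak 8, Voss 4, Tam 3, Yoon 3.
A player with w wins dominates both others in C(w,2) triples; summing gives 6 + 6 + 15 + 15 + 10 + 1 + 28 + 6 + 3 + 3 = 93 transitive triples.
Total triples C(10,3) = 120, so cyclic triples = 120 − 93 = 27.

27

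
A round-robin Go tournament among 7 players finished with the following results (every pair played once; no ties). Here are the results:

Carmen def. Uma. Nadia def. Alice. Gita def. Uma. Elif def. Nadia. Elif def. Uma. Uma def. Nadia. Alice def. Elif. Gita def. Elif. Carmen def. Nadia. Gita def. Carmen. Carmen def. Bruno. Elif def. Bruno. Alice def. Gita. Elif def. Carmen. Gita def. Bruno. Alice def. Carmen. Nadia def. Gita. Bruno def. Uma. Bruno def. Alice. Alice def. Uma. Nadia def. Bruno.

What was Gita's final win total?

Gita's results: beat Bruno, Uma, Carmen, Elif; lost to Alice, Nadia.
That is 4 wins.

4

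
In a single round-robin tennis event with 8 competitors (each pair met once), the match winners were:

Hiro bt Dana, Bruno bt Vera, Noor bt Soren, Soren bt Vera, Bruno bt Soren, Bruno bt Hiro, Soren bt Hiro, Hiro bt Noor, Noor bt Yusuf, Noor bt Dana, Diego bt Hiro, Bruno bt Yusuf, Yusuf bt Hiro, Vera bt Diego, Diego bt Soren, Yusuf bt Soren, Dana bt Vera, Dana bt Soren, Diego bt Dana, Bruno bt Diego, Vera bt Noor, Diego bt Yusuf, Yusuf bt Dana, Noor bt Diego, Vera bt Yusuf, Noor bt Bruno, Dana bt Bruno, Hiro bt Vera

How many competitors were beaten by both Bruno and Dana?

Bruno beat: Yusuf, Soren, Vera, Diego, Hiro.
Dana beat: Soren, Vera, Bruno.
Both beat: Soren, Vera — 2.

2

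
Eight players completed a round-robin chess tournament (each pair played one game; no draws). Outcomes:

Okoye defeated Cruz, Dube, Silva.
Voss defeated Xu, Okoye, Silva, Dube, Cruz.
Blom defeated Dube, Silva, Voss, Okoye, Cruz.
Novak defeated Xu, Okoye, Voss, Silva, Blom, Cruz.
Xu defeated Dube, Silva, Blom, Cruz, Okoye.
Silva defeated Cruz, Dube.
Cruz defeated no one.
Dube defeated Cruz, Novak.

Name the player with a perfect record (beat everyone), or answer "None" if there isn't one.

Highest win total is Novak with 6 (out of 7 possible).
Novak lost to Dube, so no player went undefeated.

None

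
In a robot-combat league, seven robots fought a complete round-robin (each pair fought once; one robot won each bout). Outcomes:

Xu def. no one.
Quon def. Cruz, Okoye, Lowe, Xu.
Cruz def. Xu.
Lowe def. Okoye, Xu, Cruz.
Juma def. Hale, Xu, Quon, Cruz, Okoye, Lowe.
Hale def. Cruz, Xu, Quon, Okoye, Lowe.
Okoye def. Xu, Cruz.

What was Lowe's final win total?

Lowe's results: beat Cruz, Xu, Okoye; lost to Hale, Juma, Quon.
That is 3 wins.

3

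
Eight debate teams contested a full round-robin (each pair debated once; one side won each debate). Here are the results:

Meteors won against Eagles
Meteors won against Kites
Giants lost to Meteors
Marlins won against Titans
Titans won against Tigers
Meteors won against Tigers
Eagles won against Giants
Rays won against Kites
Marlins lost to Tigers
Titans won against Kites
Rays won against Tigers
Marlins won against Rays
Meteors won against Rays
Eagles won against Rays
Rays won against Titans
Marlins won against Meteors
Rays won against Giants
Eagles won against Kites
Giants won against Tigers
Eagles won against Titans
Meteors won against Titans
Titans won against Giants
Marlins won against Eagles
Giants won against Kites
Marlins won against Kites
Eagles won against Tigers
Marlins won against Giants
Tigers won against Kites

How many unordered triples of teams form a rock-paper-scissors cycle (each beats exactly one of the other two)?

Win totals: Titans 3, Giants 2, Kites 0, Meteors 6, Tigers 2, Eagles 5, Rays 4, Marlins 6.
A team with w wins dominates both others in C(w,2) triples; summing gives 3 + 1 + 0 + 15 + 1 + 10 + 6 + 15 = 51 transitive triples.
Total triples C(8,3) = 56, so cyclic triples = 56 − 51 = 5.

5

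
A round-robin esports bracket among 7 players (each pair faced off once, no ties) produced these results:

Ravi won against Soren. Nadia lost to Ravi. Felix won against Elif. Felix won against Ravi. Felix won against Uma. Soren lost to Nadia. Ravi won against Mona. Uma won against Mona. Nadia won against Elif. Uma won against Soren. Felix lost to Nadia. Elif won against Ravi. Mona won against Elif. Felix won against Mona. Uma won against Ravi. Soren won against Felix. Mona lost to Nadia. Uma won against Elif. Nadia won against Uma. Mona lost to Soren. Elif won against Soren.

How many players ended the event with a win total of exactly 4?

2

Win totals: Nadia 5, Felix 4, Mona 1, Elif 2, Uma 4, Ravi 3, Soren 2.
Exactly 4: Felix, Uma — 2 players.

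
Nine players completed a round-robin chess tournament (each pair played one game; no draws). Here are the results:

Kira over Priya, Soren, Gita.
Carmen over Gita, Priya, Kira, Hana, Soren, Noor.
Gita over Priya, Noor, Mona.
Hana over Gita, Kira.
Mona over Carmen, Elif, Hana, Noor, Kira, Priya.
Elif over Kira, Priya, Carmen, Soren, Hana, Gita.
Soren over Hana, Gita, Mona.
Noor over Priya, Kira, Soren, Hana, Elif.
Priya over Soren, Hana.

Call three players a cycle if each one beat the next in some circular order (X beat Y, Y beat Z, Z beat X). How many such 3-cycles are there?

Win totals: Gita 3, Kira 3, Hana 2, Priya 2, Carmen 6, Soren 3, Noor 5, Mona 6, Elif 6.
A player with w wins dominates both others in C(w,2) triples; summing gives 3 + 3 + 1 + 1 + 15 + 3 + 10 + 15 + 15 = 66 transitive triples.
Total triples C(9,3) = 84, so cyclic triples = 84 − 66 = 18.

18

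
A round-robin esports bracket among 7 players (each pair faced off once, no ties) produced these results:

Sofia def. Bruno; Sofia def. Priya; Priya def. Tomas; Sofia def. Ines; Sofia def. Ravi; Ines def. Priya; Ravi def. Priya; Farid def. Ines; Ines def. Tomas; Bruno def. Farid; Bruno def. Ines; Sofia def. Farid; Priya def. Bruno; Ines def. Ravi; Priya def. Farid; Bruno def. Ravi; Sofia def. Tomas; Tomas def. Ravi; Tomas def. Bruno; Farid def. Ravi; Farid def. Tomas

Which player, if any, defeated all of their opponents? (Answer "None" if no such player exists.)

Sofia has 6 wins out of 6 opponents — a perfect record.

Sofia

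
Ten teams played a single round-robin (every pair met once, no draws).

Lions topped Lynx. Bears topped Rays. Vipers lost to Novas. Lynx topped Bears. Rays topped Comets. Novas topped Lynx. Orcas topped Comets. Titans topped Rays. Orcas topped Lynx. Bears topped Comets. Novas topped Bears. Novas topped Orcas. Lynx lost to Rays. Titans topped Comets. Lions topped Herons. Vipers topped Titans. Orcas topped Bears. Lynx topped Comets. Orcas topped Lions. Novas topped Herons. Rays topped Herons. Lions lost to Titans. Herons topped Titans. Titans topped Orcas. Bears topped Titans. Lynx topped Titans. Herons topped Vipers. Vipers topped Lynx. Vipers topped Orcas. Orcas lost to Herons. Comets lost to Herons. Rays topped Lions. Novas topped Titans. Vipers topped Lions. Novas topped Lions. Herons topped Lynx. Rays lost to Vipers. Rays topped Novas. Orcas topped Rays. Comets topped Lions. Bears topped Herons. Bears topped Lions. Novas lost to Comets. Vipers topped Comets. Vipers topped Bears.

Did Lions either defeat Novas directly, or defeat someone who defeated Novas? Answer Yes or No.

Lions did not beat Novas directly.
Lions beat Lynx, Herons, but each of them lost to Novas. No two-step path.

No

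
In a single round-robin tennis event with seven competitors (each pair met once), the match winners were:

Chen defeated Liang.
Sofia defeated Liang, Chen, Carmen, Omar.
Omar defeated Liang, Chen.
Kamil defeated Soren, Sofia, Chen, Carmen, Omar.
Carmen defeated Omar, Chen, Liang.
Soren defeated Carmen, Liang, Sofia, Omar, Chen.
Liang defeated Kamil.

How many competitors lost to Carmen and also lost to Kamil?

Carmen beat: Chen, Liang, Omar.
Kamil beat: Carmen, Sofia, Chen, Soren, Omar.
Both beat: Chen, Omar — 2.

2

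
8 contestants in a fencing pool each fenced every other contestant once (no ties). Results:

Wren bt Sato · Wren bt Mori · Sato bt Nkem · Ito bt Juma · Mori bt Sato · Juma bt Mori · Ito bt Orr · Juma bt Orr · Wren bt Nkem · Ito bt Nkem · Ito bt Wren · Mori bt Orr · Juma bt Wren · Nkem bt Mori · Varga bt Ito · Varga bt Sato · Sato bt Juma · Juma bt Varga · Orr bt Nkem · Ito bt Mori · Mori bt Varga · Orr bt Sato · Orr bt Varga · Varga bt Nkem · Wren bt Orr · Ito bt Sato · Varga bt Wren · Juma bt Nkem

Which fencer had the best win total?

Win totals: Nkem 1, Mori 3, Wren 4, Juma 5, Ito 6, Orr 3, Sato 2, Varga 4.
Ito leads with 6 wins (next highest: 5).

Ito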